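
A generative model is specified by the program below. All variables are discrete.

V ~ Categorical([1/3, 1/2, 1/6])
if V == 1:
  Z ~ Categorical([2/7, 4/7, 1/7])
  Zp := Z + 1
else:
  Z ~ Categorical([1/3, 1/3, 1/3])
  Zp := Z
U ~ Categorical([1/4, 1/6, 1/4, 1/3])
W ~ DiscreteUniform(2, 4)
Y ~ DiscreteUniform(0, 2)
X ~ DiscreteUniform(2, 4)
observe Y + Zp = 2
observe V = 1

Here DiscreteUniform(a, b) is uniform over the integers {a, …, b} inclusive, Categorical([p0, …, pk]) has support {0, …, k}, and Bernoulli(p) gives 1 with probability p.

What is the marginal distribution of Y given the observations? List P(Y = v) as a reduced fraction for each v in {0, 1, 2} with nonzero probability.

P(Y=0) = 2/3, P(Y=1) = 1/3

Enumerate traces; 72 have nonzero weight after conditioning:
  (V=1, Z=0, U=0, W=2, Y=1, X=2) weight 1/756
  (V=1, Z=0, U=0, W=2, Y=1, X=3) weight 1/756
  (V=1, Z=0, U=0, W=2, Y=1, X=4) weight 1/756
  (V=1, Z=0, U=0, W=3, Y=1, X=2) weight 1/756
  (V=1, Z=0, U=0, W=3, Y=1, X=3) weight 1/756
  (V=1, Z=0, U=0, W=3, Y=1, X=4) weight 1/756
  (V=1, Z=0, U=0, W=4, Y=1, X=2) weight 1/756
  (V=1, Z=0, U=0, W=4, Y=1, X=3) weight 1/756
  (V=1, Z=1, U=0, W=2, Y=0, X=2) weight 1/378
  … 63 more
Group by Y:
  weight(Y=0) = 2/21
  weight(Y=1) = 1/21
Total weight = 2/21 + 1/21 = 1/7
P(Y=0 | obs) = 2/21 / 1/7 = 2/3
P(Y=1 | obs) = 1/21 / 1/7 = 1/3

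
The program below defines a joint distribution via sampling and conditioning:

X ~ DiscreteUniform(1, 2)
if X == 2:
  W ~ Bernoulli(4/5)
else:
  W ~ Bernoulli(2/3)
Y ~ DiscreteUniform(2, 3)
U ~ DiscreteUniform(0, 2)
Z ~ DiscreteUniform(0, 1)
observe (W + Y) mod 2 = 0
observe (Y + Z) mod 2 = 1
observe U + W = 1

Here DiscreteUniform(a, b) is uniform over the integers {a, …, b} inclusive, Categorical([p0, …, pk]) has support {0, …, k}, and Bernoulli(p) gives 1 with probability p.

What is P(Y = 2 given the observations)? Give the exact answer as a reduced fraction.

P(Y = 2 | obs) = 4/15

Enumerate traces; 4 have nonzero weight after conditioning:
  (X=1, W=0, Y=2, U=1, Z=1) weight 1/72
  (X=1, W=1, Y=3, U=0, Z=0) weight 1/36
  (X=2, W=0, Y=2, U=1, Z=1) weight 1/120
  (X=2, W=1, Y=3, U=0, Z=0) weight 1/30
Group by Y:
  weight(Y=2) = 1/45
  weight(Y=3) = 11/180
Total weight = 1/45 + 11/180 = 1/12
P(Y=2 | obs) = 1/45 / 1/12 = 4/15
P(Y=3 | obs) = 11/180 / 1/12 = 11/15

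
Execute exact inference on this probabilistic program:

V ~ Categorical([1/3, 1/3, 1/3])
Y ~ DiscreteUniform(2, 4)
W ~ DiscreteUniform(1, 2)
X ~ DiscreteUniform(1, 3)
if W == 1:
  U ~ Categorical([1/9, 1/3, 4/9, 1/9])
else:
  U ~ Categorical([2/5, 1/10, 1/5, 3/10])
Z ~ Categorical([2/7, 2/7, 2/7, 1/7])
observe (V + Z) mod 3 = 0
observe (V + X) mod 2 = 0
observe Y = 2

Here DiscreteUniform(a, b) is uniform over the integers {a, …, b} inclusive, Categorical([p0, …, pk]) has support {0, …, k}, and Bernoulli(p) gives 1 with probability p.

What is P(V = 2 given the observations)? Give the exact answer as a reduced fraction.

Enumerate traces; 40 have nonzero weight after conditioning:
  (V=0, Y=2, W=1, X=2, U=0, Z=0) weight 1/1701
  (V=0, Y=2, W=1, X=2, U=0, Z=3) weight 1/3402
  (V=0, Y=2, W=1, X=2, U=1, Z=0) weight 1/567
  (V=0, Y=2, W=1, X=2, U=1, Z=3) weight 1/1134
  (V=0, Y=2, W=1, X=2, U=2, Z=0) weight 4/1701
  (V=0, Y=2, W=1, X=2, U=2, Z=3) weight 2/1701
  (V=0, Y=2, W=1, X=2, U=3, Z=0) weight 1/1701
  (V=0, Y=2, W=1, X=2, U=3, Z=3) weight 1/3402
  (V=1, Y=2, W=1, X=1, U=0, Z=2) weight 1/1701
  (V=2, Y=2, W=1, X=2, U=0, Z=1) weight 1/1701
  … 30 more
Group by V:
  weight(V=0) = 1/63
  weight(V=1) = 4/189
  weight(V=2) = 2/189
Total weight = 1/63 + 4/189 + 2/189 = 1/21
P(V=0 | obs) = 1/63 / 1/21 = 1/3
P(V=1 | obs) = 4/189 / 1/21 = 4/9
P(V=2 | obs) = 2/189 / 1/21 = 2/9

P(V = 2 | obs) = 2/9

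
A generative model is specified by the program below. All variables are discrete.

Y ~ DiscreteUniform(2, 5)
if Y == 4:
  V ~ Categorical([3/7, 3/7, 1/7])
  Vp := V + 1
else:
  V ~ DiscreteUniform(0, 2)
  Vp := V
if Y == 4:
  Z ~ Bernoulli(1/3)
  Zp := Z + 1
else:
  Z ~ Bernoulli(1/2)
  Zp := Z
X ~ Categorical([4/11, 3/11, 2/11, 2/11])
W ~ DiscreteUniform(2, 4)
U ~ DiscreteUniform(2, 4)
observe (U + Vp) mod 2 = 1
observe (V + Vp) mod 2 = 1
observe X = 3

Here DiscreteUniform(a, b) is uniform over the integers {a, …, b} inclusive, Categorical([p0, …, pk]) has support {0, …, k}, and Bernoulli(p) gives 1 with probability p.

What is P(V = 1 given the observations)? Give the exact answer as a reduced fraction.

P(V = 1 | obs) = 3/11

Enumerate traces; 30 have nonzero weight after conditioning:
  (Y=4, V=0, Z=0, X=3, W=2, U=2) weight 1/693
  (Y=4, V=0, Z=0, X=3, W=2, U=4) weight 1/693
  (Y=4, V=0, Z=0, X=3, W=3, U=2) weight 1/693
  (Y=4, V=0, Z=0, X=3, W=3, U=4) weight 1/693
  (Y=4, V=0, Z=0, X=3, W=4, U=2) weight 1/693
  (Y=4, V=0, Z=0, X=3, W=4, U=4) weight 1/693
  (Y=4, V=0, Z=1, X=3, W=2, U=2) weight 1/1386
  (Y=4, V=0, Z=1, X=3, W=2, U=4) weight 1/1386
  (Y=4, V=1, Z=0, X=3, W=2, U=3) weight 1/693
  (Y=4, V=2, Z=0, X=3, W=2, U=2) weight 1/2079
  … 20 more
Group by V:
  weight(V=0) = 1/77
  weight(V=1) = 1/154
  weight(V=2) = 1/231
Total weight = 1/77 + 1/154 + 1/231 = 1/42
P(V=0 | obs) = 1/77 / 1/42 = 6/11
P(V=1 | obs) = 1/154 / 1/42 = 3/11
P(V=2 | obs) = 1/231 / 1/42 = 2/11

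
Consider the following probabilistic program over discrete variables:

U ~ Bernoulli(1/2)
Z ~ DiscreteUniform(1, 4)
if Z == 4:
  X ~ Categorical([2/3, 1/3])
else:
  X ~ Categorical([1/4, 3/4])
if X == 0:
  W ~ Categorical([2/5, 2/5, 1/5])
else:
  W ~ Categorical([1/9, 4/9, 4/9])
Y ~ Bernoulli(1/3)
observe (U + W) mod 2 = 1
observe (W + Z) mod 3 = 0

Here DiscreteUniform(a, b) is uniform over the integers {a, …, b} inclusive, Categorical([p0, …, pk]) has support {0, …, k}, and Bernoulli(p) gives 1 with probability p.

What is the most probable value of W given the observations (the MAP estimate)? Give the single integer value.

argmax_v P(W = v | obs) = 2

Enumerate traces; 16 have nonzero weight after conditioning:
  (U=0, Z=2, X=0, W=1, Y=0) weight 1/120
  (U=0, Z=2, X=0, W=1, Y=1) weight 1/240
  (U=0, Z=2, X=1, W=1, Y=0) weight 1/36
  (U=0, Z=2, X=1, W=1, Y=1) weight 1/72
  (U=1, Z=1, X=0, W=2, Y=0) weight 1/240
  (U=1, Z=1, X=0, W=2, Y=1) weight 1/480
  (U=1, Z=1, X=1, W=2, Y=0) weight 1/36
  (U=1, Z=1, X=1, W=2, Y=1) weight 1/72
  (U=1, Z=3, X=0, W=0, Y=0) weight 1/120
  … 7 more
Group by W:
  weight(W=0) = 11/480
  weight(W=1) = 13/240
  weight(W=2) = 359/4320
Total weight = 11/480 + 13/240 + 359/4320 = 173/1080
P(W=0 | obs) = 11/480 / 173/1080 = 99/692
P(W=1 | obs) = 13/240 / 173/1080 = 117/346
P(W=2 | obs) = 359/4320 / 173/1080 = 359/692
argmax = 2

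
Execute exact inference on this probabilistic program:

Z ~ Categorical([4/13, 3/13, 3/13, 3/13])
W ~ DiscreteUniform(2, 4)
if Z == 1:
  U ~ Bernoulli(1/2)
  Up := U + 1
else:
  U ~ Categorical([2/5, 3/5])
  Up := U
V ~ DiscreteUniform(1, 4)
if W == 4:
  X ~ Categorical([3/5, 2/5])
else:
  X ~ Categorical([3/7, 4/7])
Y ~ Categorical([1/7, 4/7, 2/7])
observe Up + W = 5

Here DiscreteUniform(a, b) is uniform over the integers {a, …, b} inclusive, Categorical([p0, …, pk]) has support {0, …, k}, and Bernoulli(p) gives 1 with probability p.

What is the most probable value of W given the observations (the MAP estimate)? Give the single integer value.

argmax_v P(W = v | obs) = 4

Enumerate traces; 120 have nonzero weight after conditioning:
  (Z=0, W=4, U=1, V=1, X=0, Y=0) weight 3/2275
  (Z=0, W=4, U=1, V=1, X=0, Y=1) weight 12/2275
  (Z=0, W=4, U=1, V=1, X=0, Y=2) weight 6/2275
  (Z=0, W=4, U=1, V=1, X=1, Y=0) weight 2/2275
  (Z=0, W=4, U=1, V=1, X=1, Y=1) weight 8/2275
  (Z=0, W=4, U=1, V=1, X=1, Y=2) weight 4/2275
  (Z=0, W=4, U=1, V=2, X=0, Y=0) weight 3/2275
  (Z=0, W=4, U=1, V=2, X=0, Y=1) weight 12/2275
  (Z=1, W=3, U=1, V=1, X=0, Y=0) weight 3/5096
  … 111 more
Group by W:
  weight(W=3) = 1/26
  weight(W=4) = 5/26
Total weight = 1/26 + 5/26 = 3/13
P(W=3 | obs) = 1/26 / 3/13 = 1/6
P(W=4 | obs) = 5/26 / 3/13 = 5/6
argmax = 4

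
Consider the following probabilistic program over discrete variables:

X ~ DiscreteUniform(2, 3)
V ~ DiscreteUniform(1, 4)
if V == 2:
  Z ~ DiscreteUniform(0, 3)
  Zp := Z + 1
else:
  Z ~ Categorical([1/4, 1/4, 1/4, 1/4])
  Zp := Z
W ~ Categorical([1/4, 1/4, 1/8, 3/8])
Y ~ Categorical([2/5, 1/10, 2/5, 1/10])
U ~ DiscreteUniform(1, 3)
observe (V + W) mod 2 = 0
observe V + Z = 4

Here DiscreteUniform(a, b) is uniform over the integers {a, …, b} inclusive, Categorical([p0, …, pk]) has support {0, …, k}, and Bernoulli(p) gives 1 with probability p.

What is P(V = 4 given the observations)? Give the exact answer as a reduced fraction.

Enumerate traces; 192 have nonzero weight after conditioning:
  (X=2, V=1, Z=3, W=1, Y=0, U=1) weight 1/960
  (X=2, V=1, Z=3, W=1, Y=0, U=2) weight 1/960
  (X=2, V=1, Z=3, W=1, Y=0, U=3) weight 1/960
  (X=2, V=1, Z=3, W=1, Y=1, U=1) weight 1/3840
  (X=2, V=1, Z=3, W=1, Y=1, U=2) weight 1/3840
  (X=2, V=1, Z=3, W=1, Y=1, U=3) weight 1/3840
  (X=2, V=1, Z=3, W=1, Y=2, U=1) weight 1/960
  (X=2, V=1, Z=3, W=1, Y=2, U=2) weight 1/960
  (X=2, V=2, Z=2, W=0, Y=0, U=1) weight 1/960
  (X=2, V=3, Z=1, W=1, Y=0, U=1) weight 1/960
  … 182 more
Group by V:
  weight(V=1) = 5/128
  weight(V=2) = 3/128
  weight(V=3) = 5/128
  weight(V=4) = 3/128
Total weight = 5/128 + 3/128 + 5/128 + 3/128 = 1/8
P(V=1 | obs) = 5/128 / 1/8 = 5/16
P(V=2 | obs) = 3/128 / 1/8 = 3/16
P(V=3 | obs) = 5/128 / 1/8 = 5/16
P(V=4 | obs) = 3/128 / 1/8 = 3/16

P(V = 4 | obs) = 3/16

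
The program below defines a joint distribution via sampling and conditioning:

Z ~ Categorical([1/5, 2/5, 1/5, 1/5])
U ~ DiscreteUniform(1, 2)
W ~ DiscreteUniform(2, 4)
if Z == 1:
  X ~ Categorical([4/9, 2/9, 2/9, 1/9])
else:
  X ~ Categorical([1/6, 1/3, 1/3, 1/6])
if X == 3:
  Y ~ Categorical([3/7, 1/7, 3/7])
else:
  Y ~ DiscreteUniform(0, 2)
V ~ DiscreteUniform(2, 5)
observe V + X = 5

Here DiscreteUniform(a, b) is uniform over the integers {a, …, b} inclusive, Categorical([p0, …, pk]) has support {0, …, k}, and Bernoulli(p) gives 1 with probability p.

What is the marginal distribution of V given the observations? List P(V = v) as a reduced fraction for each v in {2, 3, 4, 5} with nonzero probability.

P(V=2) = 13/90, P(V=3) = 13/45, P(V=4) = 13/45, P(V=5) = 5/18

Enumerate traces; 288 have nonzero weight after conditioning:
  (Z=0, U=1, W=2, X=0, Y=0, V=5) weight 1/2160
  (Z=0, U=1, W=2, X=0, Y=1, V=5) weight 1/2160
  (Z=0, U=1, W=2, X=0, Y=2, V=5) weight 1/2160
  (Z=0, U=1, W=2, X=1, Y=0, V=4) weight 1/1080
  (Z=0, U=1, W=2, X=1, Y=1, V=4) weight 1/1080
  (Z=0, U=1, W=2, X=1, Y=2, V=4) weight 1/1080
  (Z=0, U=1, W=2, X=2, Y=0, V=3) weight 1/1080
  (Z=0, U=1, W=2, X=2, Y=1, V=3) weight 1/1080
  (Z=0, U=1, W=2, X=3, Y=0, V=2) weight 1/1680
  … 279 more
Group by V:
  weight(V=2) = 13/360
  weight(V=3) = 13/180
  weight(V=4) = 13/180
  weight(V=5) = 5/72
Total weight = 13/360 + 13/180 + 13/180 + 5/72 = 1/4
P(V=2 | obs) = 13/360 / 1/4 = 13/90
P(V=3 | obs) = 13/180 / 1/4 = 13/45
P(V=4 | obs) = 13/180 / 1/4 = 13/45
P(V=5 | obs) = 5/72 / 1/4 = 5/18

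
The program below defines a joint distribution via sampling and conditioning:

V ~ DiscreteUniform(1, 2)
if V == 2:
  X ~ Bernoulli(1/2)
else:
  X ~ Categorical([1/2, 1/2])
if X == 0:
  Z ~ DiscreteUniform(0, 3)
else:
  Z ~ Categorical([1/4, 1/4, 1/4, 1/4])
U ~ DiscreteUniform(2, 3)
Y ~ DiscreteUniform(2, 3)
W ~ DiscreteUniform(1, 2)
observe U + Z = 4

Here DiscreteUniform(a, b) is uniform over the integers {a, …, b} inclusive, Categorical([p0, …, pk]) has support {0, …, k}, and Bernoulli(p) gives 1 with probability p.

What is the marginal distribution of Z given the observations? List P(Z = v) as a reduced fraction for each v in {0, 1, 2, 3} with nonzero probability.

Enumerate traces; 32 have nonzero weight after conditioning:
  (V=1, X=0, Z=1, U=3, Y=2, W=1) weight 1/128
  (V=1, X=0, Z=1, U=3, Y=2, W=2) weight 1/128
  (V=1, X=0, Z=1, U=3, Y=3, W=1) weight 1/128
  (V=1, X=0, Z=1, U=3, Y=3, W=2) weight 1/128
  (V=1, X=0, Z=2, U=2, Y=2, W=1) weight 1/128
  (V=1, X=0, Z=2, U=2, Y=2, W=2) weight 1/128
  (V=1, X=0, Z=2, U=2, Y=3, W=1) weight 1/128
  (V=1, X=0, Z=2, U=2, Y=3, W=2) weight 1/128
  … 24 more
Group by Z:
  weight(Z=1) = 1/8
  weight(Z=2) = 1/8
Total weight = 1/8 + 1/8 = 1/4
P(Z=1 | obs) = 1/8 / 1/4 = 1/2
P(Z=2 | obs) = 1/8 / 1/4 = 1/2

P(Z=1) = 1/2, P(Z=2) = 1/2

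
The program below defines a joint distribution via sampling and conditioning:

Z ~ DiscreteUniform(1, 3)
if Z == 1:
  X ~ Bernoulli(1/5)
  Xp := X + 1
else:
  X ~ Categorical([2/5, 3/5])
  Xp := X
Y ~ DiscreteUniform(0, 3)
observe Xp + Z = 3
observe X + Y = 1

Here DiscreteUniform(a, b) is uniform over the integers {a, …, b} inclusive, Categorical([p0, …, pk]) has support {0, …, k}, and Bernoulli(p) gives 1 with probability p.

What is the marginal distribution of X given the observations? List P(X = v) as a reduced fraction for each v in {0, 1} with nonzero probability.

P(X=0) = 1/3, P(X=1) = 2/3

Enumerate traces; 3 have nonzero weight after conditioning:
  (Z=1, X=1, Y=0) weight 1/60
  (Z=2, X=1, Y=0) weight 1/20
  (Z=3, X=0, Y=1) weight 1/30
Group by X:
  weight(X=0) = 1/30
  weight(X=1) = 1/15
Total weight = 1/30 + 1/15 = 1/10
P(X=0 | obs) = 1/30 / 1/10 = 1/3
P(X=1 | obs) = 1/15 / 1/10 = 2/3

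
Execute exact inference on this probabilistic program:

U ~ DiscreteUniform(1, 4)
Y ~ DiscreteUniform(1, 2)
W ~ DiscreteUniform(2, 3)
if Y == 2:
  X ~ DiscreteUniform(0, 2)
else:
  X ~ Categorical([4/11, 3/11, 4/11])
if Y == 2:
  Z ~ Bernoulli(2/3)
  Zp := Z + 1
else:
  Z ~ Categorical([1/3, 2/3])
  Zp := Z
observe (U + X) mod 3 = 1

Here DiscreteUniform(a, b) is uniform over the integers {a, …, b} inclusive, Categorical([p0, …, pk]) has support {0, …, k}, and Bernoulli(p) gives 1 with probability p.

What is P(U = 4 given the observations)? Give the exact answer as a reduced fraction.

P(U = 4 | obs) = 23/89

Enumerate traces; 32 have nonzero weight after conditioning:
  (U=1, Y=1, W=2, X=0, Z=0) weight 1/132
  (U=1, Y=1, W=2, X=0, Z=1) weight 1/66
  (U=1, Y=1, W=3, X=0, Z=0) weight 1/132
  (U=1, Y=1, W=3, X=0, Z=1) weight 1/66
  (U=1, Y=2, W=2, X=0, Z=0) weight 1/144
  (U=1, Y=2, W=2, X=0, Z=1) weight 1/72
  (U=1, Y=2, W=3, X=0, Z=0) weight 1/144
  (U=1, Y=2, W=3, X=0, Z=1) weight 1/72
  (U=2, Y=1, W=2, X=2, Z=0) weight 1/132
  (U=3, Y=1, W=2, X=1, Z=0) weight 1/176
  … 22 more
Group by U:
  weight(U=1) = 23/264
  weight(U=2) = 23/264
  weight(U=3) = 5/66
  weight(U=4) = 23/264
Total weight = 23/264 + 23/264 + 5/66 + 23/264 = 89/264
P(U=1 | obs) = 23/264 / 89/264 = 23/89
P(U=2 | obs) = 23/264 / 89/264 = 23/89
P(U=3 | obs) = 5/66 / 89/264 = 20/89
P(U=4 | obs) = 23/264 / 89/264 = 23/89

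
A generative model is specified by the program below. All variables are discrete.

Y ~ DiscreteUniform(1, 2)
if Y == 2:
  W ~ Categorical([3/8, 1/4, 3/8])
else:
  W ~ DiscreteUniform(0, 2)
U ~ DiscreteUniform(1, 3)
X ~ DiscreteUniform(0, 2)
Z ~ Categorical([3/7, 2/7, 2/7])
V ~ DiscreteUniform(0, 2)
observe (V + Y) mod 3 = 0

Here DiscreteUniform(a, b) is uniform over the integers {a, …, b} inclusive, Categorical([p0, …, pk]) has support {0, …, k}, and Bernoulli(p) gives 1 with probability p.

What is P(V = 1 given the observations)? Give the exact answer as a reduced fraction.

Enumerate traces; 162 have nonzero weight after conditioning:
  (Y=1, W=0, U=1, X=0, Z=0, V=2) weight 1/378
  (Y=1, W=0, U=1, X=0, Z=1, V=2) weight 1/567
  (Y=1, W=0, U=1, X=0, Z=2, V=2) weight 1/567
  (Y=1, W=0, U=1, X=1, Z=0, V=2) weight 1/378
  (Y=1, W=0, U=1, X=1, Z=1, V=2) weight 1/567
  (Y=1, W=0, U=1, X=1, Z=2, V=2) weight 1/567
  (Y=1, W=0, U=1, X=2, Z=0, V=2) weight 1/378
  (Y=1, W=0, U=1, X=2, Z=1, V=2) weight 1/567
  (Y=2, W=0, U=1, X=0, Z=0, V=1) weight 1/336
  … 153 more
Group by V:
  weight(V=1) = 1/6
  weight(V=2) = 1/6
Total weight = 1/6 + 1/6 = 1/3
P(V=1 | obs) = 1/6 / 1/3 = 1/2
P(V=2 | obs) = 1/6 / 1/3 = 1/2

P(V = 1 | obs) = 1/2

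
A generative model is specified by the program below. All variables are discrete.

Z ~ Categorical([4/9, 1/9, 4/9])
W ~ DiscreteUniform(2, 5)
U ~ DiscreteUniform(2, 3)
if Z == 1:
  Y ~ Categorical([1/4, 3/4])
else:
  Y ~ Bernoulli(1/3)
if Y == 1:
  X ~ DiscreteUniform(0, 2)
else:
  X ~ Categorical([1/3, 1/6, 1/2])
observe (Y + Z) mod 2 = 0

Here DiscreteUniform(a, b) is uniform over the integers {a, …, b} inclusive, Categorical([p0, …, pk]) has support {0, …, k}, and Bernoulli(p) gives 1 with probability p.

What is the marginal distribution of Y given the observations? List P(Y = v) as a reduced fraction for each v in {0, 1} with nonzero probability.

Enumerate traces; 72 have nonzero weight after conditioning:
  (Z=0, W=2, U=2, Y=0, X=0) weight 1/81
  (Z=0, W=2, U=2, Y=0, X=1) weight 1/162
  (Z=0, W=2, U=2, Y=0, X=2) weight 1/54
  (Z=0, W=2, U=3, Y=0, X=0) weight 1/81
  (Z=0, W=2, U=3, Y=0, X=1) weight 1/162
  (Z=0, W=2, U=3, Y=0, X=2) weight 1/54
  (Z=0, W=3, U=2, Y=0, X=0) weight 1/81
  (Z=0, W=3, U=2, Y=0, X=1) weight 1/162
  (Z=1, W=2, U=2, Y=1, X=0) weight 1/288
  … 63 more
Group by Y:
  weight(Y=0) = 16/27
  weight(Y=1) = 1/12
Total weight = 16/27 + 1/12 = 73/108
P(Y=0 | obs) = 16/27 / 73/108 = 64/73
P(Y=1 | obs) = 1/12 / 73/108 = 9/73

P(Y=0) = 64/73, P(Y=1) = 9/73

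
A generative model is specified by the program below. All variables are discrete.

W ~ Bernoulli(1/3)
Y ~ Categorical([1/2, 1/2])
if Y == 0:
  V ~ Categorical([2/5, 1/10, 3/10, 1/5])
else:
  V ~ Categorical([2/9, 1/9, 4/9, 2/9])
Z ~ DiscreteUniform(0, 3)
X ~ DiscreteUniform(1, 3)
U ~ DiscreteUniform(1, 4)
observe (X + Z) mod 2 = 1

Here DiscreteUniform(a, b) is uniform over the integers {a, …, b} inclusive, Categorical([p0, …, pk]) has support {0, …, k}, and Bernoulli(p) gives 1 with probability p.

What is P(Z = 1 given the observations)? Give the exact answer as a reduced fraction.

P(Z = 1 | obs) = 1/6

Enumerate traces; 384 have nonzero weight after conditioning:
  (W=0, Y=0, V=0, Z=0, X=1, U=1) weight 1/360
  (W=0, Y=0, V=0, Z=0, X=1, U=2) weight 1/360
  (W=0, Y=0, V=0, Z=0, X=1, U=3) weight 1/360
  (W=0, Y=0, V=0, Z=0, X=1, U=4) weight 1/360
  (W=0, Y=0, V=0, Z=0, X=3, U=1) weight 1/360
  (W=0, Y=0, V=0, Z=0, X=3, U=2) weight 1/360
  (W=0, Y=0, V=0, Z=0, X=3, U=3) weight 1/360
  (W=0, Y=0, V=0, Z=0, X=3, U=4) weight 1/360
  (W=0, Y=0, V=0, Z=1, X=2, U=1) weight 1/360
  (W=0, Y=0, V=0, Z=2, X=1, U=1) weight 1/360
  … 374 more
Group by Z:
  weight(Z=0) = 1/6
  weight(Z=1) = 1/12
  weight(Z=2) = 1/6
  weight(Z=3) = 1/12
Total weight = 1/6 + 1/12 + 1/6 + 1/12 = 1/2
P(Z=0 | obs) = 1/6 / 1/2 = 1/3
P(Z=1 | obs) = 1/12 / 1/2 = 1/6
P(Z=2 | obs) = 1/6 / 1/2 = 1/3
P(Z=3 | obs) = 1/12 / 1/2 = 1/6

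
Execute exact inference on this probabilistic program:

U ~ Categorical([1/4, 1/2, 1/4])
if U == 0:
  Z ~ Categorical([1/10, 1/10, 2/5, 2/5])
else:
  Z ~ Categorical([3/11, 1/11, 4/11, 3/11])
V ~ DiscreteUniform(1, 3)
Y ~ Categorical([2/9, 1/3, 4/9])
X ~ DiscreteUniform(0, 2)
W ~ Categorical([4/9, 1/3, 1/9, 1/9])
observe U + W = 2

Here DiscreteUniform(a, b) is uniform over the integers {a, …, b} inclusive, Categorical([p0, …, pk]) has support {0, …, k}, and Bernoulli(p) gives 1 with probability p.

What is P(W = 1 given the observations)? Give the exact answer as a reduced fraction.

Enumerate traces; 324 have nonzero weight after conditioning:
  (U=0, Z=0, V=1, Y=0, X=0, W=2) weight 1/14580
  (U=0, Z=0, V=1, Y=0, X=1, W=2) weight 1/14580
  (U=0, Z=0, V=1, Y=0, X=2, W=2) weight 1/14580
  (U=0, Z=0, V=1, Y=1, X=0, W=2) weight 1/9720
  (U=0, Z=0, V=1, Y=1, X=1, W=2) weight 1/9720
  (U=0, Z=0, V=1, Y=1, X=2, W=2) weight 1/9720
  (U=0, Z=0, V=1, Y=2, X=0, W=2) weight 1/7290
  (U=0, Z=0, V=1, Y=2, X=1, W=2) weight 1/7290
  (U=1, Z=0, V=1, Y=0, X=0, W=1) weight 1/891
  (U=2, Z=0, V=1, Y=0, X=0, W=0) weight 2/2673
  … 314 more
Group by W:
  weight(W=0) = 1/9
  weight(W=1) = 1/6
  weight(W=2) = 1/36
Total weight = 1/9 + 1/6 + 1/36 = 11/36
P(W=0 | obs) = 1/9 / 11/36 = 4/11
P(W=1 | obs) = 1/6 / 11/36 = 6/11
P(W=2 | obs) = 1/36 / 11/36 = 1/11

P(W = 1 | obs) = 6/11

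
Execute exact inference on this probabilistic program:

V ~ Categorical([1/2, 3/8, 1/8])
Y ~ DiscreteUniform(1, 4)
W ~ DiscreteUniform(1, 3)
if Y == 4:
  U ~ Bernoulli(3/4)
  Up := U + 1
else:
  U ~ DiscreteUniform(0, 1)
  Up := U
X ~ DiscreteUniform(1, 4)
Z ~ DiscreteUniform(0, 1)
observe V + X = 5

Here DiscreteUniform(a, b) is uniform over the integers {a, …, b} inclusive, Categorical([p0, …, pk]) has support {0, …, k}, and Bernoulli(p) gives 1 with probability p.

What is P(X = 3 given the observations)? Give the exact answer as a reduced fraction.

P(X = 3 | obs) = 1/4

Enumerate traces; 96 have nonzero weight after conditioning:
  (V=1, Y=1, W=1, U=0, X=4, Z=0) weight 1/512
  (V=1, Y=1, W=1, U=0, X=4, Z=1) weight 1/512
  (V=1, Y=1, W=1, U=1, X=4, Z=0) weight 1/512
  (V=1, Y=1, W=1, U=1, X=4, Z=1) weight 1/512
  (V=1, Y=1, W=2, U=0, X=4, Z=0) weight 1/512
  (V=1, Y=1, W=2, U=0, X=4, Z=1) weight 1/512
  (V=1, Y=1, W=2, U=1, X=4, Z=0) weight 1/512
  (V=1, Y=1, W=2, U=1, X=4, Z=1) weight 1/512
  (V=2, Y=1, W=1, U=0, X=3, Z=0) weight 1/1536
  … 87 more
Group by X:
  weight(X=3) = 1/32
  weight(X=4) = 3/32
Total weight = 1/32 + 3/32 = 1/8
P(X=3 | obs) = 1/32 / 1/8 = 1/4
P(X=4 | obs) = 3/32 / 1/8 = 3/4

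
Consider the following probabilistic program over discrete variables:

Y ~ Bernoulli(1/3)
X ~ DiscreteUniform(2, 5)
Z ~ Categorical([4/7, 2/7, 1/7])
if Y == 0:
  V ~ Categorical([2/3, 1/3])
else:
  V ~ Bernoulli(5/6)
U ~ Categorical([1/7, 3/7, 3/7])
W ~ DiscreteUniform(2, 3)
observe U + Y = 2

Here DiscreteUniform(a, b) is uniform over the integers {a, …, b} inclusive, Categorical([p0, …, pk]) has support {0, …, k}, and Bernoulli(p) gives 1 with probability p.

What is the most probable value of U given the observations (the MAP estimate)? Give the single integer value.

argmax_v P(U = v | obs) = 2

Enumerate traces; 96 have nonzero weight after conditioning:
  (Y=0, X=2, Z=0, V=0, U=2, W=2) weight 2/147
  (Y=0, X=2, Z=0, V=0, U=2, W=3) weight 2/147
  (Y=0, X=2, Z=0, V=1, U=2, W=2) weight 1/147
  (Y=0, X=2, Z=0, V=1, U=2, W=3) weight 1/147
  (Y=0, X=2, Z=1, V=0, U=2, W=2) weight 1/147
  (Y=0, X=2, Z=1, V=0, U=2, W=3) weight 1/147
  (Y=0, X=2, Z=1, V=1, U=2, W=2) weight 1/294
  (Y=0, X=2, Z=1, V=1, U=2, W=3) weight 1/294
  (Y=1, X=2, Z=0, V=0, U=1, W=2) weight 1/588
  … 87 more
Group by U:
  weight(U=1) = 1/7
  weight(U=2) = 2/7
Total weight = 1/7 + 2/7 = 3/7
P(U=1 | obs) = 1/7 / 3/7 = 1/3
P(U=2 | obs) = 2/7 / 3/7 = 2/3
argmax = 2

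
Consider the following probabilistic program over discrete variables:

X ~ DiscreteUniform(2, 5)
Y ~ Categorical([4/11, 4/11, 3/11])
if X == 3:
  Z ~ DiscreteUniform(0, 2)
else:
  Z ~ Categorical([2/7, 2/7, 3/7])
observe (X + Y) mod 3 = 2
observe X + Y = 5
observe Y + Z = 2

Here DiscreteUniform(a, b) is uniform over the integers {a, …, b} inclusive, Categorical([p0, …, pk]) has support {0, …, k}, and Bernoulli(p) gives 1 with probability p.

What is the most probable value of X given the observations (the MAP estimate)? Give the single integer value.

Enumerate traces; 3 have nonzero weight after conditioning:
  (X=3, Y=2, Z=0) weight 1/44
  (X=4, Y=1, Z=1) weight 2/77
  (X=5, Y=0, Z=2) weight 3/77
Group by X:
  weight(X=3) = 1/44
  weight(X=4) = 2/77
  weight(X=5) = 3/77
Total weight = 1/44 + 2/77 + 3/77 = 27/308
P(X=3 | obs) = 1/44 / 27/308 = 7/27
P(X=4 | obs) = 2/77 / 27/308 = 8/27
P(X=5 | obs) = 3/77 / 27/308 = 4/9
argmax = 5

argmax_v P(X = v | obs) = 5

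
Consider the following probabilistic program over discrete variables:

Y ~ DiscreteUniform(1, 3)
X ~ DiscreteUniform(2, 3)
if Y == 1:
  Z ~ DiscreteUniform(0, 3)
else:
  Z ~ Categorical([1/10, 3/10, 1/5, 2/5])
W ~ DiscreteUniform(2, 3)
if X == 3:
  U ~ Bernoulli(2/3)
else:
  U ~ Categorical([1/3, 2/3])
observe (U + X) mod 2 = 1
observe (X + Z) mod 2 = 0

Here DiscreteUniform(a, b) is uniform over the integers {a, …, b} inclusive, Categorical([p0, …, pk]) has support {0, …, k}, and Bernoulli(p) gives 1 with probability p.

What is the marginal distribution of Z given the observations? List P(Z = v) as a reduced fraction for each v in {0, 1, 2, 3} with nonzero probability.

Enumerate traces; 24 have nonzero weight after conditioning:
  (Y=1, X=2, Z=0, W=2, U=1) weight 1/72
  (Y=1, X=2, Z=0, W=3, U=1) weight 1/72
  (Y=1, X=2, Z=2, W=2, U=1) weight 1/72
  (Y=1, X=2, Z=2, W=3, U=1) weight 1/72
  (Y=1, X=3, Z=1, W=2, U=0) weight 1/144
  (Y=1, X=3, Z=1, W=3, U=0) weight 1/144
  (Y=1, X=3, Z=3, W=2, U=0) weight 1/144
  (Y=1, X=3, Z=3, W=3, U=0) weight 1/144
  … 16 more
Group by Z:
  weight(Z=0) = 1/20
  weight(Z=1) = 17/360
  weight(Z=2) = 13/180
  weight(Z=3) = 7/120
Total weight = 1/20 + 17/360 + 13/180 + 7/120 = 41/180
P(Z=0 | obs) = 1/20 / 41/180 = 9/41
P(Z=1 | obs) = 17/360 / 41/180 = 17/82
P(Z=2 | obs) = 13/180 / 41/180 = 13/41
P(Z=3 | obs) = 7/120 / 41/180 = 21/82

P(Z=0) = 9/41, P(Z=1) = 17/82, P(Z=2) = 13/41, P(Z=3) = 21/82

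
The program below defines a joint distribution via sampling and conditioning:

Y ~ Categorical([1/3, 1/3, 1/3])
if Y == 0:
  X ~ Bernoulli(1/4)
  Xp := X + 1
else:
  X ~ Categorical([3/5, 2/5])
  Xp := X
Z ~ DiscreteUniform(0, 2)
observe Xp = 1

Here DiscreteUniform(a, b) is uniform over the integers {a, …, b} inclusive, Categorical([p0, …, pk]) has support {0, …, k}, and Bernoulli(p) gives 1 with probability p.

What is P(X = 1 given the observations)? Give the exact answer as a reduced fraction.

Enumerate traces; 9 have nonzero weight after conditioning:
  (Y=0, X=0, Z=0) weight 1/12
  (Y=0, X=0, Z=1) weight 1/12
  (Y=0, X=0, Z=2) weight 1/12
  (Y=1, X=1, Z=0) weight 2/45
  (Y=1, X=1, Z=1) weight 2/45
  (Y=1, X=1, Z=2) weight 2/45
  (Y=2, X=1, Z=0) weight 2/45
  (Y=2, X=1, Z=1) weight 2/45
  … 1 more
Group by X:
  weight(X=0) = 1/4
  weight(X=1) = 4/15
Total weight = 1/4 + 4/15 = 31/60
P(X=0 | obs) = 1/4 / 31/60 = 15/31
P(X=1 | obs) = 4/15 / 31/60 = 16/31

P(X = 1 | obs) = 16/31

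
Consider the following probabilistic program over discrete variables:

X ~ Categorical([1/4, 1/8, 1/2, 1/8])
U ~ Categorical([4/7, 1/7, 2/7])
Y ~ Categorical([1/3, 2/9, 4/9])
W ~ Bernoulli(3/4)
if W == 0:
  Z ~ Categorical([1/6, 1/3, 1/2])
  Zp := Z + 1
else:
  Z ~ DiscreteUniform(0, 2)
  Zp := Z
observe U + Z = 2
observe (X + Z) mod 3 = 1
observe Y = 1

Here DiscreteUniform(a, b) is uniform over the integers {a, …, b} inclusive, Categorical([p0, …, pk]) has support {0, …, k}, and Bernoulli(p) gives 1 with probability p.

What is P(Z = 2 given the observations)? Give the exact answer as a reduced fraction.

P(Z = 2 | obs) = 72/91

Enumerate traces; 8 have nonzero weight after conditioning:
  (X=0, U=1, Y=1, W=0, Z=1) weight 1/1512
  (X=0, U=1, Y=1, W=1, Z=1) weight 1/504
  (X=1, U=2, Y=1, W=0, Z=0) weight 1/3024
  (X=1, U=2, Y=1, W=1, Z=0) weight 1/504
  (X=2, U=0, Y=1, W=0, Z=2) weight 1/126
  (X=2, U=0, Y=1, W=1, Z=2) weight 1/63
  (X=3, U=1, Y=1, W=0, Z=1) weight 1/3024
  (X=3, U=1, Y=1, W=1, Z=1) weight 1/1008
Group by Z:
  weight(Z=0) = 1/432
  weight(Z=1) = 1/252
  weight(Z=2) = 1/42
Total weight = 1/432 + 1/252 + 1/42 = 13/432
P(Z=0 | obs) = 1/432 / 13/432 = 1/13
P(Z=1 | obs) = 1/252 / 13/432 = 12/91
P(Z=2 | obs) = 1/42 / 13/432 = 72/91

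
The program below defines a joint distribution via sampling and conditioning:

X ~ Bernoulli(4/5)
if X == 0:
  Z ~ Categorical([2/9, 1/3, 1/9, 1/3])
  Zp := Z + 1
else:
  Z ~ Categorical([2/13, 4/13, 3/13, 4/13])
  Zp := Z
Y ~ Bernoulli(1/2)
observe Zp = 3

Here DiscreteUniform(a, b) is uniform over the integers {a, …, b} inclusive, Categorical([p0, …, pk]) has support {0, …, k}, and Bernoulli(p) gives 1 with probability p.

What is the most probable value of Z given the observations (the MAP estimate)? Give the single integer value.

argmax_v P(Z = v | obs) = 3

Enumerate traces; 4 have nonzero weight after conditioning:
  (X=0, Z=2, Y=0) weight 1/90
  (X=0, Z=2, Y=1) weight 1/90
  (X=1, Z=3, Y=0) weight 8/65
  (X=1, Z=3, Y=1) weight 8/65
Group by Z:
  weight(Z=2) = 1/45
  weight(Z=3) = 16/65
Total weight = 1/45 + 16/65 = 157/585
P(Z=2 | obs) = 1/45 / 157/585 = 13/157
P(Z=3 | obs) = 16/65 / 157/585 = 144/157
argmax = 3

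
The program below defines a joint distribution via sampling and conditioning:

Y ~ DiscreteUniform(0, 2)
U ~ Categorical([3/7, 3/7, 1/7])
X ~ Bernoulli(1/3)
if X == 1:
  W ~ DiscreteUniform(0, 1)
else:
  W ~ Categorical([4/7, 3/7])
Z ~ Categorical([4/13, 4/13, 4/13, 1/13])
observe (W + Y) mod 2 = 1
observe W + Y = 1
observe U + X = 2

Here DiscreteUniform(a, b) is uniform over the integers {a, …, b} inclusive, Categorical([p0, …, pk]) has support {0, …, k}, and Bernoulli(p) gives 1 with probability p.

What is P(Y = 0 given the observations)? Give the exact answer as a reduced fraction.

Enumerate traces; 16 have nonzero weight after conditioning:
  (Y=0, U=1, X=1, W=1, Z=0) weight 2/273
  (Y=0, U=1, X=1, W=1, Z=1) weight 2/273
  (Y=0, U=1, X=1, W=1, Z=2) weight 2/273
  (Y=0, U=1, X=1, W=1, Z=3) weight 1/546
  (Y=0, U=2, X=0, W=1, Z=0) weight 8/1911
  (Y=0, U=2, X=0, W=1, Z=1) weight 8/1911
  (Y=0, U=2, X=0, W=1, Z=2) weight 8/1911
  (Y=0, U=2, X=0, W=1, Z=3) weight 2/1911
  (Y=1, U=1, X=1, W=0, Z=0) weight 2/273
  … 7 more
Group by Y:
  weight(Y=0) = 11/294
  weight(Y=1) = 37/882
Total weight = 11/294 + 37/882 = 5/63
P(Y=0 | obs) = 11/294 / 5/63 = 33/70
P(Y=1 | obs) = 37/882 / 5/63 = 37/70

P(Y = 0 | obs) = 33/70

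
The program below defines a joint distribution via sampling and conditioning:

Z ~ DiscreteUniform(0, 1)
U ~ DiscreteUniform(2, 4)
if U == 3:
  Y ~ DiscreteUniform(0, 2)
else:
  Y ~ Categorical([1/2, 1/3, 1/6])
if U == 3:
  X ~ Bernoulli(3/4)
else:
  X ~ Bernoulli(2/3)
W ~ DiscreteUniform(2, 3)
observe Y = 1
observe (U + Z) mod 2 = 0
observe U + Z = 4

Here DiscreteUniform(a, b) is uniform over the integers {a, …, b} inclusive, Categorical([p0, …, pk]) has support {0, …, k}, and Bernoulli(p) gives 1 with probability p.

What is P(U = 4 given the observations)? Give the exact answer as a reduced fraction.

P(U = 4 | obs) = 1/2

Enumerate traces; 8 have nonzero weight after conditioning:
  (Z=0, U=4, Y=1, X=0, W=2) weight 1/108
  (Z=0, U=4, Y=1, X=0, W=3) weight 1/108
  (Z=0, U=4, Y=1, X=1, W=2) weight 1/54
  (Z=0, U=4, Y=1, X=1, W=3) weight 1/54
  (Z=1, U=3, Y=1, X=0, W=2) weight 1/144
  (Z=1, U=3, Y=1, X=0, W=3) weight 1/144
  (Z=1, U=3, Y=1, X=1, W=2) weight 1/48
  (Z=1, U=3, Y=1, X=1, W=3) weight 1/48
Group by U:
  weight(U=3) = 1/18
  weight(U=4) = 1/18
Total weight = 1/18 + 1/18 = 1/9
P(U=3 | obs) = 1/18 / 1/9 = 1/2
P(U=4 | obs) = 1/18 / 1/9 = 1/2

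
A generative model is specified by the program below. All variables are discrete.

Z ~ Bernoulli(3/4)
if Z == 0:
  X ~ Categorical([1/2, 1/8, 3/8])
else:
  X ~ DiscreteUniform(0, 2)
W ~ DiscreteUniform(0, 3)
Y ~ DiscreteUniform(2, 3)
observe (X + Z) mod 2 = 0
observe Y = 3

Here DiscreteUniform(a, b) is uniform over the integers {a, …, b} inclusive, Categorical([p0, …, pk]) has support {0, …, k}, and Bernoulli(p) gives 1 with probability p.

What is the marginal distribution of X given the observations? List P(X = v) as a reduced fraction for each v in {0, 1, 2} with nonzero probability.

Enumerate traces; 12 have nonzero weight after conditioning:
  (Z=0, X=0, W=0, Y=3) weight 1/64
  (Z=0, X=0, W=1, Y=3) weight 1/64
  (Z=0, X=0, W=2, Y=3) weight 1/64
  (Z=0, X=0, W=3, Y=3) weight 1/64
  (Z=0, X=2, W=0, Y=3) weight 3/256
  (Z=0, X=2, W=1, Y=3) weight 3/256
  (Z=0, X=2, W=2, Y=3) weight 3/256
  (Z=0, X=2, W=3, Y=3) weight 3/256
  (Z=1, X=1, W=0, Y=3) weight 1/32
  … 3 more
Group by X:
  weight(X=0) = 1/16
  weight(X=1) = 1/8
  weight(X=2) = 3/64
Total weight = 1/16 + 1/8 + 3/64 = 15/64
P(X=0 | obs) = 1/16 / 15/64 = 4/15
P(X=1 | obs) = 1/8 / 15/64 = 8/15
P(X=2 | obs) = 3/64 / 15/64 = 1/5

P(X=0) = 4/15, P(X=1) = 8/15, P(X=2) = 1/5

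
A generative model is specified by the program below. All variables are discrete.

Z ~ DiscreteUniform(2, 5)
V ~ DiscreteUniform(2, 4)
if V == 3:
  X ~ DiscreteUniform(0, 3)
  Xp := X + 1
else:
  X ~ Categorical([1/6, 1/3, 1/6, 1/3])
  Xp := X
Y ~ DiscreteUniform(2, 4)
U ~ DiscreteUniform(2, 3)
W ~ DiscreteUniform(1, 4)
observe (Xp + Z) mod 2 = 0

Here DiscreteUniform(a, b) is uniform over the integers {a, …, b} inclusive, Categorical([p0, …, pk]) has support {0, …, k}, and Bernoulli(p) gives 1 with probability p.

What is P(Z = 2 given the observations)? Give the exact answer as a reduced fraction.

P(Z = 2 | obs) = 7/36

Enumerate traces; 576 have nonzero weight after conditioning:
  (Z=2, V=2, X=0, Y=2, U=2, W=1) weight 1/1728
  (Z=2, V=2, X=0, Y=2, U=2, W=2) weight 1/1728
  (Z=2, V=2, X=0, Y=2, U=2, W=3) weight 1/1728
  (Z=2, V=2, X=0, Y=2, U=2, W=4) weight 1/1728
  (Z=2, V=2, X=0, Y=2, U=3, W=1) weight 1/1728
  (Z=2, V=2, X=0, Y=2, U=3, W=2) weight 1/1728
  (Z=2, V=2, X=0, Y=2, U=3, W=3) weight 1/1728
  (Z=2, V=2, X=0, Y=2, U=3, W=4) weight 1/1728
  (Z=3, V=2, X=1, Y=2, U=2, W=1) weight 1/864
  (Z=4, V=2, X=0, Y=2, U=2, W=1) weight 1/1728
  … 566 more
Group by Z:
  weight(Z=2) = 7/72
  weight(Z=3) = 11/72
  weight(Z=4) = 7/72
  weight(Z=5) = 11/72
Total weight = 7/72 + 11/72 + 7/72 + 11/72 = 1/2
P(Z=2 | obs) = 7/72 / 1/2 = 7/36
P(Z=3 | obs) = 11/72 / 1/2 = 11/36
P(Z=4 | obs) = 7/72 / 1/2 = 7/36
P(Z=5 | obs) = 11/72 / 1/2 = 11/36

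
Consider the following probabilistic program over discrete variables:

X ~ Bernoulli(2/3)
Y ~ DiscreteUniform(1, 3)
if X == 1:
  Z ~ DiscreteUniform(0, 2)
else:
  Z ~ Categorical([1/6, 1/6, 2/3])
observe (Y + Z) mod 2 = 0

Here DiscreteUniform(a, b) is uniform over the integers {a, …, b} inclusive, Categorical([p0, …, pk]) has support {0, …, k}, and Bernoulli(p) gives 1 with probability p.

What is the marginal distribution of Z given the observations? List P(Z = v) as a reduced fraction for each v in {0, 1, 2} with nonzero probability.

Enumerate traces; 8 have nonzero weight after conditioning:
  (X=0, Y=1, Z=1) weight 1/54
  (X=0, Y=2, Z=0) weight 1/54
  (X=0, Y=2, Z=2) weight 2/27
  (X=0, Y=3, Z=1) weight 1/54
  (X=1, Y=1, Z=1) weight 2/27
  (X=1, Y=2, Z=0) weight 2/27
  (X=1, Y=2, Z=2) weight 2/27
  (X=1, Y=3, Z=1) weight 2/27
Group by Z:
  weight(Z=0) = 5/54
  weight(Z=1) = 5/27
  weight(Z=2) = 4/27
Total weight = 5/54 + 5/27 + 4/27 = 23/54
P(Z=0 | obs) = 5/54 / 23/54 = 5/23
P(Z=1 | obs) = 5/27 / 23/54 = 10/23
P(Z=2 | obs) = 4/27 / 23/54 = 8/23

P(Z=0) = 5/23, P(Z=1) = 10/23, P(Z=2) = 8/23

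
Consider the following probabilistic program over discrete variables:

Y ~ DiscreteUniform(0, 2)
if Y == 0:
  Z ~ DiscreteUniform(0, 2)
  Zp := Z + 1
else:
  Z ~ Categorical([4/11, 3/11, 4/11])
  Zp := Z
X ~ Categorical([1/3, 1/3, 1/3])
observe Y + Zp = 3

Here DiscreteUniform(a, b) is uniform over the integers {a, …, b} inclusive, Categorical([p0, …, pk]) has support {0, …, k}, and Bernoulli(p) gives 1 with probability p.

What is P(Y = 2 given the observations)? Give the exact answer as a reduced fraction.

P(Y = 2 | obs) = 9/32

Enumerate traces; 9 have nonzero weight after conditioning:
  (Y=0, Z=2, X=0) weight 1/27
  (Y=0, Z=2, X=1) weight 1/27
  (Y=0, Z=2, X=2) weight 1/27
  (Y=1, Z=2, X=0) weight 4/99
  (Y=1, Z=2, X=1) weight 4/99
  (Y=1, Z=2, X=2) weight 4/99
  (Y=2, Z=1, X=0) weight 1/33
  (Y=2, Z=1, X=1) weight 1/33
  … 1 more
Group by Y:
  weight(Y=0) = 1/9
  weight(Y=1) = 4/33
  weight(Y=2) = 1/11
Total weight = 1/9 + 4/33 + 1/11 = 32/99
P(Y=0 | obs) = 1/9 / 32/99 = 11/32
P(Y=1 | obs) = 4/33 / 32/99 = 3/8
P(Y=2 | obs) = 1/11 / 32/99 = 9/32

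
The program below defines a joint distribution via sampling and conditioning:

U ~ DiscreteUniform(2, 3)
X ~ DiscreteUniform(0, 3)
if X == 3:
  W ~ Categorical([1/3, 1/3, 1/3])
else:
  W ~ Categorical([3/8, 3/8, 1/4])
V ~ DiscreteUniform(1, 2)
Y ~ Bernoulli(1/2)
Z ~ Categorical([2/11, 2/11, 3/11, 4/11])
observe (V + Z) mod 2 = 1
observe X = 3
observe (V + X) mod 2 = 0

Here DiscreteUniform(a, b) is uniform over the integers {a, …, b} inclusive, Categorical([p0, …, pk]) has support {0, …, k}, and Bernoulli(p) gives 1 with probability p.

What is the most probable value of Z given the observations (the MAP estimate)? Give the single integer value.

argmax_v P(Z = v | obs) = 2

Enumerate traces; 24 have nonzero weight after conditioning:
  (U=2, X=3, W=0, V=1, Y=0, Z=0) weight 1/528
  (U=2, X=3, W=0, V=1, Y=0, Z=2) weight 1/352
  (U=2, X=3, W=0, V=1, Y=1, Z=0) weight 1/528
  (U=2, X=3, W=0, V=1, Y=1, Z=2) weight 1/352
  (U=2, X=3, W=1, V=1, Y=0, Z=0) weight 1/528
  (U=2, X=3, W=1, V=1, Y=0, Z=2) weight 1/352
  (U=2, X=3, W=1, V=1, Y=1, Z=0) weight 1/528
  (U=2, X=3, W=1, V=1, Y=1, Z=2) weight 1/352
  … 16 more
Group by Z:
  weight(Z=0) = 1/44
  weight(Z=2) = 3/88
Total weight = 1/44 + 3/88 = 5/88
P(Z=0 | obs) = 1/44 / 5/88 = 2/5
P(Z=2 | obs) = 3/88 / 5/88 = 3/5
argmax = 2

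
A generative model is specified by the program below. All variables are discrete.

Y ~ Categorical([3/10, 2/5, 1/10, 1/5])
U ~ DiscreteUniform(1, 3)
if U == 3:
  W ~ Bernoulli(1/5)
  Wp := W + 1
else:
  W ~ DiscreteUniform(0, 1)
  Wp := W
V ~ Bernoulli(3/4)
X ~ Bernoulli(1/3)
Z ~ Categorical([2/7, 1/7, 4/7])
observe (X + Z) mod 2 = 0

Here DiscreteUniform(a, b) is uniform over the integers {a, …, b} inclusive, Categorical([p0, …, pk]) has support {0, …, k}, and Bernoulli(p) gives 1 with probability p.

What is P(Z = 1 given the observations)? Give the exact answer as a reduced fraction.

P(Z = 1 | obs) = 1/13

Enumerate traces; 144 have nonzero weight after conditioning:
  (Y=0, U=1, W=0, V=0, X=0, Z=0) weight 1/420
  (Y=0, U=1, W=0, V=0, X=0, Z=2) weight 1/210
  (Y=0, U=1, W=0, V=0, X=1, Z=1) weight 1/1680
  (Y=0, U=1, W=0, V=1, X=0, Z=0) weight 1/140
  (Y=0, U=1, W=0, V=1, X=0, Z=2) weight 1/70
  (Y=0, U=1, W=0, V=1, X=1, Z=1) weight 1/560
  (Y=0, U=1, W=1, V=0, X=0, Z=0) weight 1/420
  (Y=0, U=1, W=1, V=0, X=0, Z=2) weight 1/210
  … 136 more
Group by Z:
  weight(Z=0) = 4/21
  weight(Z=1) = 1/21
  weight(Z=2) = 8/21
Total weight = 4/21 + 1/21 + 8/21 = 13/21
P(Z=0 | obs) = 4/21 / 13/21 = 4/13
P(Z=1 | obs) = 1/21 / 13/21 = 1/13
P(Z=2 | obs) = 8/21 / 13/21 = 8/13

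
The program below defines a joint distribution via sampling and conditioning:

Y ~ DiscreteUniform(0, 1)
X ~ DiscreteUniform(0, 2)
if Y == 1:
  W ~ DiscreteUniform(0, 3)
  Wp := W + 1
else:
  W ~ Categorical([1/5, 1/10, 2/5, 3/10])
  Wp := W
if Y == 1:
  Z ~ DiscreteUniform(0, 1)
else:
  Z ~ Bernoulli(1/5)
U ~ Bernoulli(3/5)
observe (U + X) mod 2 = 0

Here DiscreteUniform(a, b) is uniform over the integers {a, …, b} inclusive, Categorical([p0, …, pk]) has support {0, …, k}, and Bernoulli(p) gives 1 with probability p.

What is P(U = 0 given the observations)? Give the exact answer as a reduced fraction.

Enumerate traces; 48 have nonzero weight after conditioning:
  (Y=0, X=0, W=0, Z=0, U=0) weight 4/375
  (Y=0, X=0, W=0, Z=1, U=0) weight 1/375
  (Y=0, X=0, W=1, Z=0, U=0) weight 2/375
  (Y=0, X=0, W=1, Z=1, U=0) weight 1/750
  (Y=0, X=0, W=2, Z=0, U=0) weight 8/375
  (Y=0, X=0, W=2, Z=1, U=0) weight 2/375
  (Y=0, X=0, W=3, Z=0, U=0) weight 2/125
  (Y=0, X=0, W=3, Z=1, U=0) weight 1/250
  (Y=0, X=1, W=0, Z=0, U=1) weight 2/125
  … 39 more
Group by U:
  weight(U=0) = 4/15
  weight(U=1) = 1/5
Total weight = 4/15 + 1/5 = 7/15
P(U=0 | obs) = 4/15 / 7/15 = 4/7
P(U=1 | obs) = 1/5 / 7/15 = 3/7

P(U = 0 | obs) = 4/7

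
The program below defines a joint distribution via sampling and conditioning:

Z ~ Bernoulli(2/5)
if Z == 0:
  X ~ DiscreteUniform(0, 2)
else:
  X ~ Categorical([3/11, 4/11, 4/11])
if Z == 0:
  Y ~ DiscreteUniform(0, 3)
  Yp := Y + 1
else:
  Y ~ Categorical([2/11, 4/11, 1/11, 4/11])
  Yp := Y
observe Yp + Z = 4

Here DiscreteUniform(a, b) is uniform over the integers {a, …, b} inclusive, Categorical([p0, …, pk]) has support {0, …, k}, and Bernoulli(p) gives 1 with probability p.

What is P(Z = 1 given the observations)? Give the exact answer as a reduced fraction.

P(Z = 1 | obs) = 32/65

Enumerate traces; 6 have nonzero weight after conditioning:
  (Z=0, X=0, Y=3) weight 1/20
  (Z=0, X=1, Y=3) weight 1/20
  (Z=0, X=2, Y=3) weight 1/20
  (Z=1, X=0, Y=3) weight 24/605
  (Z=1, X=1, Y=3) weight 32/605
  (Z=1, X=2, Y=3) weight 32/605
Group by Z:
  weight(Z=0) = 3/20
  weight(Z=1) = 8/55
Total weight = 3/20 + 8/55 = 13/44
P(Z=0 | obs) = 3/20 / 13/44 = 33/65
P(Z=1 | obs) = 8/55 / 13/44 = 32/65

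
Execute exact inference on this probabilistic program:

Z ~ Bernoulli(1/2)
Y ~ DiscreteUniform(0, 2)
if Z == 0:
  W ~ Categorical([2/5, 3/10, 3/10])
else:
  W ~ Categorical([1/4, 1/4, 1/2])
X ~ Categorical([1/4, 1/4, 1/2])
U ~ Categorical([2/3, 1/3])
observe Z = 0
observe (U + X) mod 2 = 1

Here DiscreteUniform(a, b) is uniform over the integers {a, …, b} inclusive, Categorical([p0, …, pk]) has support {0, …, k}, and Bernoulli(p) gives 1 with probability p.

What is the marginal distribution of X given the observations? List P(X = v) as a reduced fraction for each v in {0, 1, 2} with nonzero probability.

Enumerate traces; 27 have nonzero weight after conditioning:
  (Z=0, Y=0, W=0, X=0, U=1) weight 1/180
  (Z=0, Y=0, W=0, X=1, U=0) weight 1/90
  (Z=0, Y=0, W=0, X=2, U=1) weight 1/90
  (Z=0, Y=0, W=1, X=0, U=1) weight 1/240
  (Z=0, Y=0, W=1, X=1, U=0) weight 1/120
  (Z=0, Y=0, W=1, X=2, U=1) weight 1/120
  (Z=0, Y=0, W=2, X=0, U=1) weight 1/240
  (Z=0, Y=0, W=2, X=1, U=0) weight 1/120
  … 19 more
Group by X:
  weight(X=0) = 1/24
  weight(X=1) = 1/12
  weight(X=2) = 1/12
Total weight = 1/24 + 1/12 + 1/12 = 5/24
P(X=0 | obs) = 1/24 / 5/24 = 1/5
P(X=1 | obs) = 1/12 / 5/24 = 2/5
P(X=2 | obs) = 1/12 / 5/24 = 2/5

P(X=0) = 1/5, P(X=1) = 2/5, P(X=2) = 2/5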